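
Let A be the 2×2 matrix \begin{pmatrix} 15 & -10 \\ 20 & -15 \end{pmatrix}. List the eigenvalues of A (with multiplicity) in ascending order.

Characteristic polynomial: p(r) = r^2 - 25 = (r - 5)(r + 5).
Roots (with multiplicity): -5, 5.

-5, 5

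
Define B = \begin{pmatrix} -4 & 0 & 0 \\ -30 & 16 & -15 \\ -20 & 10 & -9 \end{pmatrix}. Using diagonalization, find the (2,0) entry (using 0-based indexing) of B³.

Characteristic polynomial: s^3 - 3s^2 - 22s + 24 = (s - 6)(s - 1)(s + 4), so the eigenvalues are -4, 1, 6.
s=-4: eigenvector (1, 3, 2).
s=6: eigenvector (0, 3, 2).
s=1: eigenvector (0, 1, 1).
P = [[1, 0, 0], [3, 3, 1], [2, 2, 1]], D = diag(-4, 6, 1), P⁻¹ = [[1, 0, 0], [-1, 1, -1], [0, -2, 3]].
B³ = P·diag(-64, 216, 1)·P⁻¹ = [[-64, 0, 0], [-840, 646, -645], [-560, 430, -429]].
The requested entry is -560.

-560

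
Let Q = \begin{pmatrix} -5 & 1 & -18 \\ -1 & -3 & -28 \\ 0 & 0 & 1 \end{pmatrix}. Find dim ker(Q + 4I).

Q + 4I = [[-1, 1, -18], [-1, 1, -28], [0, 0, 5]].
This matrix has rank 2, so its null space has dimension 3 − 2 = 1.

1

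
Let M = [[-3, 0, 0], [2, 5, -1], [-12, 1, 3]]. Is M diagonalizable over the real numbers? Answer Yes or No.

Characteristic polynomial: p(t) = t^3 - 5t^2 - 8t + 48 = (t - 4)^2(t + 3).
t = 4 has algebraic multiplicity 2; rank(M − 4I) = 2, so geometric multiplicity = 1.
Geometric multiplicity < algebraic multiplicity, so M is not diagonalizable.

No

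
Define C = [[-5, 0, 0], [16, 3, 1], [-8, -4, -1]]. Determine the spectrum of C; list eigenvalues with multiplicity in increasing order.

-5, 1, 1

Characteristic polynomial: p(μ) = μ^3 + 3μ^2 - 9μ + 5 = (μ - 1)^2(μ + 5).
Roots (with multiplicity): -5, 1, 1.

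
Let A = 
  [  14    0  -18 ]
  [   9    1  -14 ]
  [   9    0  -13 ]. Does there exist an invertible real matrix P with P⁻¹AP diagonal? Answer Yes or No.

Characteristic polynomial: p(s) = s^3 - 2s^2 - 19s + 20 = (s - 5)(s - 1)(s + 4).
All 3 eigenvalues are distinct, so A is diagonalizable.

Yes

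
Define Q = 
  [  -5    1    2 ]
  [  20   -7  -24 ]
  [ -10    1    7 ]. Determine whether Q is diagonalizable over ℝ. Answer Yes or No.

No

Characteristic polynomial: p(λ) = λ^3 + 5λ^2 - 25λ - 125 = (λ - 5)(λ + 5)^2.
λ = -5 has algebraic multiplicity 2; rank(Q + 5I) = 2, so geometric multiplicity = 1.
Geometric multiplicity < algebraic multiplicity, so Q is not diagonalizable.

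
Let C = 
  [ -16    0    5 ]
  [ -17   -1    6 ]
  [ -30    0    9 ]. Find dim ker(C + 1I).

C + 1I = [[-15, 0, 5], [-17, 0, 6], [-30, 0, 10]].
This matrix has rank 2, so its null space has dimension 3 − 2 = 1.

1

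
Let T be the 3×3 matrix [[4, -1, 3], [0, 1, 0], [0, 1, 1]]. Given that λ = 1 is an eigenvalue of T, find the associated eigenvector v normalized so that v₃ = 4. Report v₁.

T − 1I = [[3, -1, 3], [0, 0, 0], [0, 1, 0]].
Solving (T − 1I)v = 0 gives the eigenspace spanned by (-4, 0, 4).
With v₃ = 4, v = (-4, 0, 4), so v₁ = -4.

-4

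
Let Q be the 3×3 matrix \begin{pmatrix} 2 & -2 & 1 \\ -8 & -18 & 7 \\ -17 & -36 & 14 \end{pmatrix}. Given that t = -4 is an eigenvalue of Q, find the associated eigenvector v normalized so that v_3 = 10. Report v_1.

Q + 4I = [[6, -2, 1], [-8, -14, 7], [-17, -36, 18]].
Solving (Q + 4I)v = 0 gives the eigenspace spanned by (0, 5, 10).
With v_3 = 10, v = (0, 5, 10), so v_1 = 0.

0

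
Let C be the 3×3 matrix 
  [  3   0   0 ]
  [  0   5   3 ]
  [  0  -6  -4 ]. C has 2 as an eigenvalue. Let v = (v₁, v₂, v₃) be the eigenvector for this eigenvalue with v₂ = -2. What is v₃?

C − 2I = [[1, 0, 0], [0, 3, 3], [0, -6, -6]].
Solving (C − 2I)v = 0 gives the eigenspace spanned by (0, -2, 2).
With v₂ = -2, v = (0, -2, 2), so v₃ = 2.

2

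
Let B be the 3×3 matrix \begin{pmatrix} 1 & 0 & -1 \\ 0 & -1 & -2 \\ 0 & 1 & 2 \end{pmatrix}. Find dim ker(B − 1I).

B − 1I = [[0, 0, -1], [0, -2, -2], [0, 1, 1]].
This matrix has rank 2, so its null space has dimension 3 − 2 = 1.

1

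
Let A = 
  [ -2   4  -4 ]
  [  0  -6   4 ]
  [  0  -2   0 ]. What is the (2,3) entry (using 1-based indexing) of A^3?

Characteristic polynomial: t^3 + 8t^2 + 20t + 16 = (t + 2)^2(t + 4), so the eigenvalues are -4, -2, -2.
t=-2: eigenvector (1, 0, 0).
t=-4: eigenvector (-2, 2, 1).
t=-2: eigenvector (-1, 1, 1).
P = [[1, -2, -1], [0, 2, 1], [0, 1, 1]], D = diag(-2, -4, -2), P⁻¹ = [[1, 1, 0], [0, 1, -1], [0, -1, 2]].
A³ = P·diag(-8, -64, -8)·P⁻¹ = [[-8, 112, -112], [0, -120, 112], [0, -56, 48]].
The requested entry is 112.

112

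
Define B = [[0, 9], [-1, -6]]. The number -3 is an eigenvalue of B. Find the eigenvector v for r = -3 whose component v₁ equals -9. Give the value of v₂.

B + 3I = [[3, 9], [-1, -3]].
Solving (B + 3I)v = 0 gives the eigenspace spanned by (-9, 3).
With v₁ = -9, v = (-9, 3), so v₂ = 3.

3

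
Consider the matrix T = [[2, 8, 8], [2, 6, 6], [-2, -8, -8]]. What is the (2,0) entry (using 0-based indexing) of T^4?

-16

Characteristic polynomial: μ^3 - 4μ = μ(μ - 2)(μ + 2), so the eigenvalues are -2, 0, 2.
μ=2: eigenvector (1, 1, -1).
μ=-2: eigenvector (-2, -1, 2).
μ=0: eigenvector (0, -1, 1).
P = [[1, -2, 0], [1, -1, -1], [-1, 2, 1]], D = diag(2, -2, 0), P⁻¹ = [[1, 2, 2], [0, 1, 1], [1, 0, 1]].
T⁴ = P·diag(16, 16, 0)·P⁻¹ = [[16, 0, 0], [16, 16, 16], [-16, 0, 0]].
The requested entry is -16.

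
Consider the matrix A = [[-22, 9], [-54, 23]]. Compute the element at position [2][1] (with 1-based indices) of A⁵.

Characteristic polynomial: λ^2 - λ - 20 = (λ - 5)(λ + 4), so the eigenvalues are -4, 5.
λ=-4: eigenvector (-1, -2).
λ=5: eigenvector (1, 3).
P = [[-1, 1], [-2, 3]], D = diag(-4, 5), P⁻¹ = [[-3, 1], [-2, 1]].
A⁵ = P·diag(-1024, 3125)·P⁻¹ = [[-9322, 4149], [-24894, 11423]].
The requested entry is -24894.

-24894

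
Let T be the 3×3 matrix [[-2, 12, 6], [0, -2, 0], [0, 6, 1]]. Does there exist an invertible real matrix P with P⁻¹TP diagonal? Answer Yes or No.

Yes

Characteristic polynomial: p(λ) = λ^3 + 3λ^2 - 4 = (λ - 1)(λ + 2)^2.
λ = -2 has algebraic multiplicity 2; rank(T + 2I) = 1, so geometric multiplicity = 2.
Every eigenvalue has geometric = algebraic multiplicity, so T is diagonalizable.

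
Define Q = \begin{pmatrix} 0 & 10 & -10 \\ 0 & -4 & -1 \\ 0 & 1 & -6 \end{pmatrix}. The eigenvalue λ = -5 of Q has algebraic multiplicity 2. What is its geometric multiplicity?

1

Q + 5I = [[5, 10, -10], [0, 1, -1], [0, 1, -1]].
This matrix has rank 2, so its null space has dimension 3 − 2 = 1.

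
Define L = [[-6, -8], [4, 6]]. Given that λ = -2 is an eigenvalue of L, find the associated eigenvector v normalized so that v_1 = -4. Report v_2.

L + 2I = [[-4, -8], [4, 8]].
Solving (L + 2I)v = 0 gives the eigenspace spanned by (-4, 2).
With v_1 = -4, v = (-4, 2), so v_2 = 2.

2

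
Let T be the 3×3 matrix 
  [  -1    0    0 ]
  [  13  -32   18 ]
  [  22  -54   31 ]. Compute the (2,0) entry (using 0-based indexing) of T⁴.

Characteristic polynomial: r^3 + 2r^2 - 19r - 20 = (r - 4)(r + 1)(r + 5), so the eigenvalues are -5, -1, 4.
r=-1: eigenvector (1, 1, 1).
r=4: eigenvector (0, 1, 2).
r=-5: eigenvector (0, -2, -3).
P = [[1, 0, 0], [1, 1, -2], [1, 2, -3]], D = diag(-1, 4, -5), P⁻¹ = [[1, 0, 0], [1, -3, 2], [1, -2, 1]].
T⁴ = P·diag(1, 256, 625)·P⁻¹ = [[1, 0, 0], [-993, 1732, -738], [-1362, 2214, -851]].
The requested entry is -1362.

-1362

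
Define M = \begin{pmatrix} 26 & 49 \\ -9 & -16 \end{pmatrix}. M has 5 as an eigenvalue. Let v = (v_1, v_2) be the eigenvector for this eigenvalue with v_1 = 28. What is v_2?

M − 5I = [[21, 49], [-9, -21]].
Solving (M − 5I)v = 0 gives the eigenspace spanned by (28, -12).
With v_1 = 28, v = (28, -12), so v_2 = -12.

-12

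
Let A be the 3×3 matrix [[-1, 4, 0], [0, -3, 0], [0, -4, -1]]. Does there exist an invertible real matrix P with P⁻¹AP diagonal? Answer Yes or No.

Yes

Characteristic polynomial: p(λ) = λ^3 + 5λ^2 + 7λ + 3 = (λ + 1)^2(λ + 3).
λ = -1 has algebraic multiplicity 2; rank(A + 1I) = 1, so geometric multiplicity = 2.
Every eigenvalue has geometric = algebraic multiplicity, so A is diagonalizable.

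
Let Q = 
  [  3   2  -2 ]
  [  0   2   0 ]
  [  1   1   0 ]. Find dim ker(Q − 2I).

Q − 2I = [[1, 2, -2], [0, 0, 0], [1, 1, -2]].
This matrix has rank 2, so its null space has dimension 3 − 2 = 1.

1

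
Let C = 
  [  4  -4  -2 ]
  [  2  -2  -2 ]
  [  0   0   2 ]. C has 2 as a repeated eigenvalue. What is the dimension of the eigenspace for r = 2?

2

C − 2I = [[2, -4, -2], [2, -4, -2], [0, 0, 0]].
This matrix has rank 1, so its null space has dimension 3 − 1 = 2.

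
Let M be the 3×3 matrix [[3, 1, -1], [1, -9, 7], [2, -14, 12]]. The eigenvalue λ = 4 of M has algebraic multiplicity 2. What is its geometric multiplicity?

M − 4I = [[-1, 1, -1], [1, -13, 7], [2, -14, 8]].
This matrix has rank 2, so its null space has dimension 3 − 2 = 1.

1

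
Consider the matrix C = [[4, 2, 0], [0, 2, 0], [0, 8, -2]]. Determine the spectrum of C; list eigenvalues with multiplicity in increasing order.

-2, 2, 4

Characteristic polynomial: p(s) = s^3 - 4s^2 - 4s + 16 = (s - 4)(s - 2)(s + 2).
Roots (with multiplicity): -2, 2, 4.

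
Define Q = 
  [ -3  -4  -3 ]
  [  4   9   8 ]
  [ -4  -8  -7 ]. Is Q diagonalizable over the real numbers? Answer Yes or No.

No

Characteristic polynomial: p(s) = s^3 + s^2 - s - 1 = (s - 1)(s + 1)^2.
s = -1 has algebraic multiplicity 2; rank(Q + 1I) = 2, so geometric multiplicity = 1.
Geometric multiplicity < algebraic multiplicity, so Q is not diagonalizable.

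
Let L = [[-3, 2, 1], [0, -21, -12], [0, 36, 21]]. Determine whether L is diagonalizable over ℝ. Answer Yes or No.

No

Characteristic polynomial: p(r) = r^3 + 3r^2 - 9r - 27 = (r - 3)(r + 3)^2.
r = -3 has algebraic multiplicity 2; rank(L + 3I) = 2, so geometric multiplicity = 1.
Geometric multiplicity < algebraic multiplicity, so L is not diagonalizable.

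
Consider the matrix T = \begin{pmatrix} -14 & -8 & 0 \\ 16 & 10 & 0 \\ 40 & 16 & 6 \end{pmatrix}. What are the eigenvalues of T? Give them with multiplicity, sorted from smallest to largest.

Characteristic polynomial: p(λ) = λ^3 - 2λ^2 - 36λ + 72 = (λ - 6)(λ - 2)(λ + 6).
Roots (with multiplicity): -6, 2, 6.

-6, 2, 6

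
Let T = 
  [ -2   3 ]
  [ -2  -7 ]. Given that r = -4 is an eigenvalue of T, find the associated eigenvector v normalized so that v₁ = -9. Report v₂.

T + 4I = [[2, 3], [-2, -3]].
Solving (T + 4I)v = 0 gives the eigenspace spanned by (-9, 6).
With v₁ = -9, v = (-9, 6), so v₂ = 6.

6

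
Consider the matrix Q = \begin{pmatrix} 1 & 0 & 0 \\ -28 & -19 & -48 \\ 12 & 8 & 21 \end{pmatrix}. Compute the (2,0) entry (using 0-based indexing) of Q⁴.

Characteristic polynomial: r^3 - 3r^2 - 13r + 15 = (r - 5)(r - 1)(r + 3), so the eigenvalues are -3, 1, 5.
r=1: eigenvector (1, 1, -1).
r=5: eigenvector (0, 2, -1).
r=-3: eigenvector (0, 3, -1).
P = [[1, 0, 0], [1, 2, 3], [-1, -1, -1]], D = diag(1, 5, -3), P⁻¹ = [[1, 0, 0], [-2, -1, -3], [1, 1, 2]].
Q⁴ = P·diag(1, 625, 81)·P⁻¹ = [[1, 0, 0], [-2256, -1007, -3264], [1168, 544, 1713]].
The requested entry is 1168.

1168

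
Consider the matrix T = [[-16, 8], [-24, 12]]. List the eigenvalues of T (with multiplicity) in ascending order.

-4, 0

Characteristic polynomial: p(λ) = λ^2 + 4λ = λ(λ + 4).
Roots (with multiplicity): -4, 0.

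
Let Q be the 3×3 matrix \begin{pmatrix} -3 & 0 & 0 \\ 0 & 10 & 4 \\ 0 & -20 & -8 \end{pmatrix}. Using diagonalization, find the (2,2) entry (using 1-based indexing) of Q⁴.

Characteristic polynomial: t^3 + t^2 - 6t = t(t - 2)(t + 3), so the eigenvalues are -3, 0, 2.
t=-3: eigenvector (1, 0, 0).
t=2: eigenvector (0, 1, -2).
t=0: eigenvector (0, -2, 5).
P = [[1, 0, 0], [0, 1, -2], [0, -2, 5]], D = diag(-3, 2, 0), P⁻¹ = [[1, 0, 0], [0, 5, 2], [0, 2, 1]].
Q⁴ = P·diag(81, 16, 0)·P⁻¹ = [[81, 0, 0], [0, 80, 32], [0, -160, -64]].
The requested entry is 80.

80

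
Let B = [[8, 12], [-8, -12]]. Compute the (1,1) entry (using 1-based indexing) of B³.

Characteristic polynomial: r^2 + 4r = r(r + 4), so the eigenvalues are -4, 0.
r=0: eigenvector (3, -2).
r=-4: eigenvector (-1, 1).
P = [[3, -1], [-2, 1]], D = diag(0, -4), P⁻¹ = [[1, 1], [2, 3]].
B³ = P·diag(0, -64)·P⁻¹ = [[128, 192], [-128, -192]].
The requested entry is 128.

128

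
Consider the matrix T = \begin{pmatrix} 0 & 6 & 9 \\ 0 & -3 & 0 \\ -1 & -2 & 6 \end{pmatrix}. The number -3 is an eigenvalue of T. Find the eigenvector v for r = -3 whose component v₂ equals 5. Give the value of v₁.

T + 3I = [[3, 6, 9], [0, 0, 0], [-1, -2, 9]].
Solving (T + 3I)v = 0 gives the eigenspace spanned by (-10, 5, 0).
With v₂ = 5, v = (-10, 5, 0), so v₁ = -10.

-10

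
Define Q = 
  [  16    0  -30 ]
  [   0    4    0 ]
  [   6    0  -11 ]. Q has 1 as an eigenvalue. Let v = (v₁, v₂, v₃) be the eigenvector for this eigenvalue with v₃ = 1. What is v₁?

2

Q − 1I = [[15, 0, -30], [0, 3, 0], [6, 0, -12]].
Solving (Q − 1I)v = 0 gives the eigenspace spanned by (2, 0, 1).
With v₃ = 1, v = (2, 0, 1), so v₁ = 2.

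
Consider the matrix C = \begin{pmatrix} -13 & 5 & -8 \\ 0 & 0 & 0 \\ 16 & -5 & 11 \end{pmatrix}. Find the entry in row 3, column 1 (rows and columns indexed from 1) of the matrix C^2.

-32

Characteristic polynomial: μ^3 + 2μ^2 - 15μ = μ(μ - 3)(μ + 5), so the eigenvalues are -5, 0, 3.
μ=3: eigenvector (1, 0, -2).
μ=0: eigenvector (1, 1, -1).
μ=-5: eigenvector (1, 0, -1).
P = [[1, 1, 1], [0, 1, 0], [-2, -1, -1]], D = diag(3, 0, -5), P⁻¹ = [[-1, 0, -1], [0, 1, 0], [2, -1, 1]].
C² = P·diag(9, 0, 25)·P⁻¹ = [[41, -25, 16], [0, 0, 0], [-32, 25, -7]].
The requested entry is -32.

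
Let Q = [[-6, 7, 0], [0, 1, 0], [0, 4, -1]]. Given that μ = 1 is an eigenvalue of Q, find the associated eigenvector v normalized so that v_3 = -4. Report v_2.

Q − 1I = [[-7, 7, 0], [0, 0, 0], [0, 4, -2]].
Solving (Q − 1I)v = 0 gives the eigenspace spanned by (-2, -2, -4).
With v_3 = -4, v = (-2, -2, -4), so v_2 = -2.

-2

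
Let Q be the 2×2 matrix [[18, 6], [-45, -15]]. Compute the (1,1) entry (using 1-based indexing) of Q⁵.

1458

Characteristic polynomial: r^2 - 3r = r(r - 3), so the eigenvalues are 0, 3.
r=0: eigenvector (1, -3).
r=3: eigenvector (2, -5).
P = [[1, 2], [-3, -5]], D = diag(0, 3), P⁻¹ = [[-5, -2], [3, 1]].
Q⁵ = P·diag(0, 243)·P⁻¹ = [[1458, 486], [-3645, -1215]].
The requested entry is 1458.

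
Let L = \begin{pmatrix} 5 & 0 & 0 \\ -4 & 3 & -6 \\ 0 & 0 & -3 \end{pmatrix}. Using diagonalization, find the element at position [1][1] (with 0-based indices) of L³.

27

Characteristic polynomial: μ^3 - 5μ^2 - 9μ + 45 = (μ - 5)(μ - 3)(μ + 3), so the eigenvalues are -3, 3, 5.
μ=5: eigenvector (1, -2, 0).
μ=3: eigenvector (0, 1, 0).
μ=-3: eigenvector (0, 1, 1).
P = [[1, 0, 0], [-2, 1, 1], [0, 0, 1]], D = diag(5, 3, -3), P⁻¹ = [[1, 0, 0], [2, 1, -1], [0, 0, 1]].
L³ = P·diag(125, 27, -27)·P⁻¹ = [[125, 0, 0], [-196, 27, -54], [0, 0, -27]].
The requested entry is 27.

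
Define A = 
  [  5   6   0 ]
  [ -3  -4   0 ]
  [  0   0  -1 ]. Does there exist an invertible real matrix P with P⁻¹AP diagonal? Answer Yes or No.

Yes

Characteristic polynomial: p(r) = r^3 - 3r - 2 = (r - 2)(r + 1)^2.
r = -1 has algebraic multiplicity 2; rank(A + 1I) = 1, so geometric multiplicity = 2.
Every eigenvalue has geometric = algebraic multiplicity, so A is diagonalizable.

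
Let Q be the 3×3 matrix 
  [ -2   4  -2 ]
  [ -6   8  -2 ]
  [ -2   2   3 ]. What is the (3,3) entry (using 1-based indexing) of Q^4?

Characteristic polynomial: t^3 - 9t^2 + 26t - 24 = (t - 4)(t - 3)(t - 2), so the eigenvalues are 2, 3, 4.
t=3: eigenvector (-2, -2, 1).
t=4: eigenvector (0, 1, 2).
t=2: eigenvector (1, 1, 0).
P = [[-2, 0, 1], [-2, 1, 1], [1, 2, 0]], D = diag(3, 4, 2), P⁻¹ = [[2, -2, 1], [-1, 1, 0], [5, -4, 2]].
Q⁴ = P·diag(81, 256, 16)·P⁻¹ = [[-244, 260, -130], [-500, 516, -130], [-350, 350, 81]].
The requested entry is 81.

81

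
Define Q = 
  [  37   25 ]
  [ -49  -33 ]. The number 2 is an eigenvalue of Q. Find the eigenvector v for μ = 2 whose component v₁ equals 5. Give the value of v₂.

Q − 2I = [[35, 25], [-49, -35]].
Solving (Q − 2I)v = 0 gives the eigenspace spanned by (5, -7).
With v₁ = 5, v = (5, -7), so v₂ = -7.

-7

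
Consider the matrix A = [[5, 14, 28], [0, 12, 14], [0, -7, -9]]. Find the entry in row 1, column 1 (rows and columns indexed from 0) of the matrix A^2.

46

Characteristic polynomial: r^3 - 8r^2 + 5r + 50 = (r - 5)^2(r + 2), so the eigenvalues are -2, 5, 5.
r=5: eigenvector (1, 0, 0).
r=5: eigenvector (4, 2, -1).
r=-2: eigenvector (2, 1, -1).
P = [[1, 4, 2], [0, 2, 1], [0, -1, -1]], D = diag(5, 5, -2), P⁻¹ = [[1, -2, 0], [0, 1, 1], [0, -1, -2]].
A² = P·diag(25, 25, 4)·P⁻¹ = [[25, 42, 84], [0, 46, 42], [0, -21, -17]].
The requested entry is 46.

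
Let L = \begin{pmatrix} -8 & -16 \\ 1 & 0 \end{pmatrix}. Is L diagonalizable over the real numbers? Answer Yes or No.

Characteristic polynomial: p(λ) = λ^2 + 8λ + 16 = (λ + 4)^2.
λ = -4 has algebraic multiplicity 2; rank(L + 4I) = 1, so geometric multiplicity = 1.
Geometric multiplicity < algebraic multiplicity, so L is not diagonalizable.

No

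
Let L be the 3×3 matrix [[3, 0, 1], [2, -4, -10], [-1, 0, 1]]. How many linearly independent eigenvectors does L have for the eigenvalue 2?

1

L − 2I = [[1, 0, 1], [2, -6, -10], [-1, 0, -1]].
This matrix has rank 2, so its null space has dimension 3 − 2 = 1.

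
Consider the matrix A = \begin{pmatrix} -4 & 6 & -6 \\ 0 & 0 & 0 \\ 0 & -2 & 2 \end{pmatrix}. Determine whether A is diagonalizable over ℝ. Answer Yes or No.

Characteristic polynomial: p(μ) = μ^3 + 2μ^2 - 8μ = μ(μ - 2)(μ + 4).
All 3 eigenvalues are distinct, so A is diagonalizable.

Yes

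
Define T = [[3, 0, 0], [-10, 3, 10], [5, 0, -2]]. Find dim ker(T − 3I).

2

T − 3I = [[0, 0, 0], [-10, 0, 10], [5, 0, -5]].
This matrix has rank 1, so its null space has dimension 3 − 1 = 2.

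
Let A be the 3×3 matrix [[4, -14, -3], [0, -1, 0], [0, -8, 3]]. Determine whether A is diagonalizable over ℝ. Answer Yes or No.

Yes

Characteristic polynomial: p(λ) = λ^3 - 6λ^2 + 5λ + 12 = (λ - 4)(λ - 3)(λ + 1).
All 3 eigenvalues are distinct, so A is diagonalizable.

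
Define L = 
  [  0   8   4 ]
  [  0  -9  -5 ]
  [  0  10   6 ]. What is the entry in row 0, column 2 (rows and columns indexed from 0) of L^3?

64

Characteristic polynomial: r^3 + 3r^2 - 4r = r(r - 1)(r + 4), so the eigenvalues are -4, 0, 1.
r=0: eigenvector (1, 0, 0).
r=1: eigenvector (0, -1, 2).
r=-4: eigenvector (1, -1, 1).
P = [[1, 0, 1], [0, -1, -1], [0, 2, 1]], D = diag(0, 1, -4), P⁻¹ = [[1, 2, 1], [0, 1, 1], [0, -2, -1]].
L³ = P·diag(0, 1, -64)·P⁻¹ = [[0, 128, 64], [0, -129, -65], [0, 130, 66]].
The requested entry is 64.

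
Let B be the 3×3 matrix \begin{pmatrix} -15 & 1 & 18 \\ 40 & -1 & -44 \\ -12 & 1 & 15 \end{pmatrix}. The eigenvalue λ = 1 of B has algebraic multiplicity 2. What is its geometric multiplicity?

1

B − 1I = [[-16, 1, 18], [40, -2, -44], [-12, 1, 14]].
This matrix has rank 2, so its null space has dimension 3 − 2 = 1.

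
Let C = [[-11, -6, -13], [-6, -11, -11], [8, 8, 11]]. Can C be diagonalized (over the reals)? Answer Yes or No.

No

Characteristic polynomial: p(t) = t^3 + 11t^2 + 35t + 25 = (t + 1)(t + 5)^2.
t = -5 has algebraic multiplicity 2; rank(C + 5I) = 2, so geometric multiplicity = 1.
Geometric multiplicity < algebraic multiplicity, so C is not diagonalizable.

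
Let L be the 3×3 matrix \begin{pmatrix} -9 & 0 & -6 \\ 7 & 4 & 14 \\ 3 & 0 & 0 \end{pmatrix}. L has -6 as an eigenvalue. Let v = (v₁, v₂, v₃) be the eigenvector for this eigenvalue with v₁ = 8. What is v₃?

-4

L + 6I = [[-3, 0, -6], [7, 10, 14], [3, 0, 6]].
Solving (L + 6I)v = 0 gives the eigenspace spanned by (8, 0, -4).
With v₁ = 8, v = (8, 0, -4), so v₃ = -4.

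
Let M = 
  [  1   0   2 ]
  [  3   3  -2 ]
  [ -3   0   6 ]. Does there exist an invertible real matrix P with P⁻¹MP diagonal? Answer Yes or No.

Characteristic polynomial: p(r) = r^3 - 10r^2 + 33r - 36 = (r - 4)(r - 3)^2.
r = 3 has algebraic multiplicity 2; rank(M − 3I) = 2, so geometric multiplicity = 1.
Geometric multiplicity < algebraic multiplicity, so M is not diagonalizable.

No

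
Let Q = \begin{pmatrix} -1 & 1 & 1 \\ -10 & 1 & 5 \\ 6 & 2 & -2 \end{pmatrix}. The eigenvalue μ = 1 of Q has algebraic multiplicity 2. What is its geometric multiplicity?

1

Q − 1I = [[-2, 1, 1], [-10, 0, 5], [6, 2, -3]].
This matrix has rank 2, so its null space has dimension 3 − 2 = 1.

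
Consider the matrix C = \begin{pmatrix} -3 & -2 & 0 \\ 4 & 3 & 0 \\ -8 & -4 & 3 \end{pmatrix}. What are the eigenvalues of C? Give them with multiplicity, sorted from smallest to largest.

Characteristic polynomial: p(t) = t^3 - 3t^2 - t + 3 = (t - 3)(t - 1)(t + 1).
Roots (with multiplicity): -1, 1, 3.

-1, 1, 3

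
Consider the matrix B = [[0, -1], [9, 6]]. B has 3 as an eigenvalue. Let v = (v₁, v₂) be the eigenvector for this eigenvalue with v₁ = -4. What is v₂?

B − 3I = [[-3, -1], [9, 3]].
Solving (B − 3I)v = 0 gives the eigenspace spanned by (-4, 12).
With v₁ = -4, v = (-4, 12), so v₂ = 12.

12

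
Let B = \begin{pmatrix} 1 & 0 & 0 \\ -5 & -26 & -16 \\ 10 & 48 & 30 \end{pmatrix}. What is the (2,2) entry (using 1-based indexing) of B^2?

Characteristic polynomial: λ^3 - 5λ^2 - 8λ + 12 = (λ - 6)(λ - 1)(λ + 2), so the eigenvalues are -2, 1, 6.
λ=1: eigenvector (1, 1, -2).
λ=6: eigenvector (0, 1, -2).
λ=-2: eigenvector (0, 2, -3).
P = [[1, 0, 0], [1, 1, 2], [-2, -2, -3]], D = diag(1, 6, -2), P⁻¹ = [[1, 0, 0], [-1, -3, -2], [0, 2, 1]].
B² = P·diag(1, 36, 4)·P⁻¹ = [[1, 0, 0], [-35, -92, -64], [70, 192, 132]].
The requested entry is -92.

-92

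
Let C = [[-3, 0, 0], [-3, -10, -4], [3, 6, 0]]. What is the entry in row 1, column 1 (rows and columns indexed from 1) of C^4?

81

Characteristic polynomial: λ^3 + 13λ^2 + 54λ + 72 = (λ + 3)(λ + 4)(λ + 6), so the eigenvalues are -6, -4, -3.
λ=-3: eigenvector (1, -1, 1).
λ=-6: eigenvector (0, 1, -1).
λ=-4: eigenvector (0, -2, 3).
P = [[1, 0, 0], [-1, 1, -2], [1, -1, 3]], D = diag(-3, -6, -4), P⁻¹ = [[1, 0, 0], [1, 3, 2], [0, 1, 1]].
C⁴ = P·diag(81, 1296, 256)·P⁻¹ = [[81, 0, 0], [1215, 3376, 2080], [-1215, -3120, -1824]].
The requested entry is 81.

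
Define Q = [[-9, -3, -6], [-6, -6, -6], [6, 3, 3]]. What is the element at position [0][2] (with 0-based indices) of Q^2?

Characteristic polynomial: s^3 + 12s^2 + 45s + 54 = (s + 3)^2(s + 6), so the eigenvalues are -6, -3, -3.
s=-3: eigenvector (-3, -2, 4).
s=-3: eigenvector (-1, 0, 1).
s=-6: eigenvector (1, 1, -1).
P = [[-3, -1, 1], [-2, 0, 1], [4, 1, -1]], D = diag(-3, -3, -6), P⁻¹ = [[1, 0, 1], [-2, 1, -1], [2, 1, 2]].
Q² = P·diag(9, 9, 36)·P⁻¹ = [[63, 27, 54], [54, 36, 54], [-54, -27, -45]].
The requested entry is 54.

54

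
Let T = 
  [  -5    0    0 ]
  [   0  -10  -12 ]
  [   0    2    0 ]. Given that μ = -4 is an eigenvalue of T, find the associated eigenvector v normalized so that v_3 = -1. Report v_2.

2

T + 4I = [[-1, 0, 0], [0, -6, -12], [0, 2, 4]].
Solving (T + 4I)v = 0 gives the eigenspace spanned by (0, 2, -1).
With v_3 = -1, v = (0, 2, -1), so v_2 = 2.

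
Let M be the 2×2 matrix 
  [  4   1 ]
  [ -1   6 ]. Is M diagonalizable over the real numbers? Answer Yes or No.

No

Characteristic polynomial: p(λ) = λ^2 - 10λ + 25 = (λ - 5)^2.
λ = 5 has algebraic multiplicity 2; rank(M − 5I) = 1, so geometric multiplicity = 1.
Geometric multiplicity < algebraic multiplicity, so M is not diagonalizable.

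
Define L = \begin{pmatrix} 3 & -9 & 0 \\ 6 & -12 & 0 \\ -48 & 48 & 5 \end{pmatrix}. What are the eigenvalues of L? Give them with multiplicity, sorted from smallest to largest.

-6, -3, 5

Characteristic polynomial: p(t) = t^3 + 4t^2 - 27t - 90 = (t - 5)(t + 3)(t + 6).
Roots (with multiplicity): -6, -3, 5.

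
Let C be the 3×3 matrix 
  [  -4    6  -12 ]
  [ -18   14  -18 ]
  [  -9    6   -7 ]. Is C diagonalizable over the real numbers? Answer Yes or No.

Characteristic polynomial: p(s) = s^3 - 3s^2 - 18s + 40 = (s - 5)(s - 2)(s + 4).
All 3 eigenvalues are distinct, so C is diagonalizable.

Yes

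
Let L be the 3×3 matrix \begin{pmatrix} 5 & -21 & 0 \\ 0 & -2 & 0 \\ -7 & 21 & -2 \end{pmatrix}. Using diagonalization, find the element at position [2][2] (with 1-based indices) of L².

Characteristic polynomial: s^3 - s^2 - 16s - 20 = (s - 5)(s + 2)^2, so the eigenvalues are -2, -2, 5.
s=5: eigenvector (1, 0, -1).
s=-2: eigenvector (0, 0, 1).
s=-2: eigenvector (3, 1, -1).
P = [[1, 0, 3], [0, 0, 1], [-1, 1, -1]], D = diag(5, -2, -2), P⁻¹ = [[1, -3, 0], [1, -2, 1], [0, 1, 0]].
L² = P·diag(25, 4, 4)·P⁻¹ = [[25, -63, 0], [0, 4, 0], [-21, 63, 4]].
The requested entry is 4.

4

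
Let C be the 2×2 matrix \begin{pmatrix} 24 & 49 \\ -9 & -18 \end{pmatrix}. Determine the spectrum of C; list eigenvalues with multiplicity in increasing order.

Characteristic polynomial: p(t) = t^2 - 6t + 9 = (t - 3)^2.
Roots (with multiplicity): 3, 3.

3, 3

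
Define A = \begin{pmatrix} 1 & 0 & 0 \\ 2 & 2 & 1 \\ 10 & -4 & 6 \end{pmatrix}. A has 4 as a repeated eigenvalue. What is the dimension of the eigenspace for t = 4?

1

A − 4I = [[-3, 0, 0], [2, -2, 1], [10, -4, 2]].
This matrix has rank 2, so its null space has dimension 3 − 2 = 1.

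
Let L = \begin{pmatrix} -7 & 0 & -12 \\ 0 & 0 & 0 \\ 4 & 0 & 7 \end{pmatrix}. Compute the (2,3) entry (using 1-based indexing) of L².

Characteristic polynomial: s^3 - s = s(s - 1)(s + 1), so the eigenvalues are -1, 0, 1.
s=1: eigenvector (-3, 0, 2).
s=0: eigenvector (0, 1, 0).
s=-1: eigenvector (-2, 0, 1).
P = [[-3, 0, -2], [0, 1, 0], [2, 0, 1]], D = diag(1, 0, -1), P⁻¹ = [[1, 0, 2], [0, 1, 0], [-2, 0, -3]].
L² = P·diag(1, 0, 1)·P⁻¹ = [[1, 0, 0], [0, 0, 0], [0, 0, 1]].
The requested entry is 0.

0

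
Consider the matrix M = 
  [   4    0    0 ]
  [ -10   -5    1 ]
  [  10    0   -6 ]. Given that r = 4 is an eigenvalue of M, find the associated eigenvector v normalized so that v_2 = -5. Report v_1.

5

M − 4I = [[0, 0, 0], [-10, -9, 1], [10, 0, -10]].
Solving (M − 4I)v = 0 gives the eigenspace spanned by (5, -5, 5).
With v_2 = -5, v = (5, -5, 5), so v_1 = 5.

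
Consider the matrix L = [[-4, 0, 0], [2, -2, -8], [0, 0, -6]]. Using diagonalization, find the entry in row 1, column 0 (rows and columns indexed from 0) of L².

Characteristic polynomial: t^3 + 12t^2 + 44t + 48 = (t + 2)(t + 4)(t + 6), so the eigenvalues are -6, -4, -2.
t=-4: eigenvector (1, -1, 0).
t=-2: eigenvector (0, 1, 0).
t=-6: eigenvector (0, 2, 1).
P = [[1, 0, 0], [-1, 1, 2], [0, 0, 1]], D = diag(-4, -2, -6), P⁻¹ = [[1, 0, 0], [1, 1, -2], [0, 0, 1]].
L² = P·diag(16, 4, 36)·P⁻¹ = [[16, 0, 0], [-12, 4, 64], [0, 0, 36]].
The requested entry is -12.

-12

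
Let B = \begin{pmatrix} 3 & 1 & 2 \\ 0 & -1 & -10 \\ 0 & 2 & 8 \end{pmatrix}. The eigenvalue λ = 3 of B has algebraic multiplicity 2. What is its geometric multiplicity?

1

B − 3I = [[0, 1, 2], [0, -4, -10], [0, 2, 5]].
This matrix has rank 2, so its null space has dimension 3 − 2 = 1.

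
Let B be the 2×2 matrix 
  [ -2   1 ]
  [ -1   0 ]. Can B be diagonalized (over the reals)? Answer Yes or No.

No

Characteristic polynomial: p(μ) = μ^2 + 2μ + 1 = (μ + 1)^2.
μ = -1 has algebraic multiplicity 2; rank(B + 1I) = 1, so geometric multiplicity = 1.
Geometric multiplicity < algebraic multiplicity, so B is not diagonalizable.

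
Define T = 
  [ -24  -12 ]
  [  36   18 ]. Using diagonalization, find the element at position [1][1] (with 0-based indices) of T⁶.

-139968

Characteristic polynomial: s^2 + 6s = s(s + 6), so the eigenvalues are -6, 0.
s=0: eigenvector (1, -2).
s=-6: eigenvector (2, -3).
P = [[1, 2], [-2, -3]], D = diag(0, -6), P⁻¹ = [[-3, -2], [2, 1]].
T⁶ = P·diag(0, 46656)·P⁻¹ = [[186624, 93312], [-279936, -139968]].
The requested entry is -139968.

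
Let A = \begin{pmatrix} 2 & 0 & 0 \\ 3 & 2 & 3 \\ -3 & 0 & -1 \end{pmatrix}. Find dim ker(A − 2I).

A − 2I = [[0, 0, 0], [3, 0, 3], [-3, 0, -3]].
This matrix has rank 1, so its null space has dimension 3 − 1 = 2.

2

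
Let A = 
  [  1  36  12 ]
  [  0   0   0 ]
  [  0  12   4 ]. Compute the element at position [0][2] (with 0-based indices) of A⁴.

Characteristic polynomial: r^3 - 5r^2 + 4r = r(r - 4)(r - 1), so the eigenvalues are 0, 1, 4.
r=1: eigenvector (1, 0, 0).
r=0: eigenvector (0, 1, -3).
r=4: eigenvector (4, 0, 1).
P = [[1, 0, 4], [0, 1, 0], [0, -3, 1]], D = diag(1, 0, 4), P⁻¹ = [[1, -12, -4], [0, 1, 0], [0, 3, 1]].
A⁴ = P·diag(1, 0, 256)·P⁻¹ = [[1, 3060, 1020], [0, 0, 0], [0, 768, 256]].
The requested entry is 1020.

1020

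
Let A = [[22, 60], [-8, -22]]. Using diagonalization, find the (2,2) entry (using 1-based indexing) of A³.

-88

Characteristic polynomial: r^2 - 4 = (r - 2)(r + 2), so the eigenvalues are -2, 2.
r=-2: eigenvector (-5, 2).
r=2: eigenvector (-3, 1).
P = [[-5, -3], [2, 1]], D = diag(-2, 2), P⁻¹ = [[1, 3], [-2, -5]].
A³ = P·diag(-8, 8)·P⁻¹ = [[88, 240], [-32, -88]].
The requested entry is -88.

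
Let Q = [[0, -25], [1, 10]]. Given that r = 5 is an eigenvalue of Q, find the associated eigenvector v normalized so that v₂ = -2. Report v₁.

10

Q − 5I = [[-5, -25], [1, 5]].
Solving (Q − 5I)v = 0 gives the eigenspace spanned by (10, -2).
With v₂ = -2, v = (10, -2), so v₁ = 10.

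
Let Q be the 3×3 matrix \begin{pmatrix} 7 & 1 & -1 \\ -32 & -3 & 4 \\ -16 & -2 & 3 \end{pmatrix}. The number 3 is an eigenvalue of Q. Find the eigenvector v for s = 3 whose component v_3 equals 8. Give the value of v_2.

Q − 3I = [[4, 1, -1], [-32, -6, 4], [-16, -2, 0]].
Solving (Q − 3I)v = 0 gives the eigenspace spanned by (-2, 16, 8).
With v_3 = 8, v = (-2, 16, 8), so v_2 = 16.

16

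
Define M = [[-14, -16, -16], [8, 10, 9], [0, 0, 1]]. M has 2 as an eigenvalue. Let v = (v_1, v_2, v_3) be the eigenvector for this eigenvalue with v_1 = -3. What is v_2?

3

M − 2I = [[-16, -16, -16], [8, 8, 9], [0, 0, -1]].
Solving (M − 2I)v = 0 gives the eigenspace spanned by (-3, 3, 0).
With v_1 = -3, v = (-3, 3, 0), so v_2 = 3.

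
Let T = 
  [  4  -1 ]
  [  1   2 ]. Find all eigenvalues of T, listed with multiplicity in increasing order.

3, 3

Characteristic polynomial: p(λ) = λ^2 - 6λ + 9 = (λ - 3)^2.
Roots (with multiplicity): 3, 3.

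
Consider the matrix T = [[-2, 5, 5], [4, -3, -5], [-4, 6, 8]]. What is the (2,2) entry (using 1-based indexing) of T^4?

-49

Characteristic polynomial: μ^3 - 3μ^2 - 4μ + 12 = (μ - 3)(μ - 2)(μ + 2), so the eigenvalues are -2, 2, 3.
μ=-2: eigenvector (1, -1, 1).
μ=2: eigenvector (0, 1, -1).
μ=3: eigenvector (1, -1, 2).
P = [[1, 0, 1], [-1, 1, -1], [1, -1, 2]], D = diag(-2, 2, 3), P⁻¹ = [[1, -1, -1], [1, 1, 0], [0, 1, 1]].
T⁴ = P·diag(16, 16, 81)·P⁻¹ = [[16, 65, 65], [0, -49, -65], [0, 130, 146]].
The requested entry is -49.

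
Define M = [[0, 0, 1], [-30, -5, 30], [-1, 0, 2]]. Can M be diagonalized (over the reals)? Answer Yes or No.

Characteristic polynomial: p(t) = t^3 + 3t^2 - 9t + 5 = (t - 1)^2(t + 5).
t = 1 has algebraic multiplicity 2; rank(M − 1I) = 2, so geometric multiplicity = 1.
Geometric multiplicity < algebraic multiplicity, so M is not diagonalizable.

No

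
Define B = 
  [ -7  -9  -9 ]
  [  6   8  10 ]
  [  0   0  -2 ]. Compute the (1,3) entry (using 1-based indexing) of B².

-9

Characteristic polynomial: μ^3 + μ^2 - 4μ - 4 = (μ - 2)(μ + 1)(μ + 2), so the eigenvalues are -2, -1, 2.
μ=-1: eigenvector (3, -2, 0).
μ=2: eigenvector (-1, 1, 0).
μ=-2: eigenvector (0, -1, 1).
P = [[3, -1, 0], [-2, 1, -1], [0, 0, 1]], D = diag(-1, 2, -2), P⁻¹ = [[1, 1, 1], [2, 3, 3], [0, 0, 1]].
B² = P·diag(1, 4, 4)·P⁻¹ = [[-5, -9, -9], [6, 10, 6], [0, 0, 4]].
The requested entry is -9.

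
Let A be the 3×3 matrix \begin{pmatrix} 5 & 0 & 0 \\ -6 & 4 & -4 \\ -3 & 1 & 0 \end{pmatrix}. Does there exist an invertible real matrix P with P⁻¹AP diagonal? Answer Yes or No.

No

Characteristic polynomial: p(μ) = μ^3 - 9μ^2 + 24μ - 20 = (μ - 5)(μ - 2)^2.
μ = 2 has algebraic multiplicity 2; rank(A − 2I) = 2, so geometric multiplicity = 1.
Geometric multiplicity < algebraic multiplicity, so A is not diagonalizable.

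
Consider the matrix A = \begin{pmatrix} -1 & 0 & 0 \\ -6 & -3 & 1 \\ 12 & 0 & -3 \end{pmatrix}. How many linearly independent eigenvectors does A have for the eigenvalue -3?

1

A + 3I = [[2, 0, 0], [-6, 0, 1], [12, 0, 0]].
This matrix has rank 2, so its null space has dimension 3 − 2 = 1.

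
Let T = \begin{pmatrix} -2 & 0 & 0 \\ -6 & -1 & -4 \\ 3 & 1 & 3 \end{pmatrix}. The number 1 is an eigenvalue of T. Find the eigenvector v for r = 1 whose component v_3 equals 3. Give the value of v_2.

-6

T − 1I = [[-3, 0, 0], [-6, -2, -4], [3, 1, 2]].
Solving (T − 1I)v = 0 gives the eigenspace spanned by (0, -6, 3).
With v_3 = 3, v = (0, -6, 3), so v_2 = -6.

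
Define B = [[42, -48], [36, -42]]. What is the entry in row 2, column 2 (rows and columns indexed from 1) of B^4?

Characteristic polynomial: λ^2 - 36 = (λ - 6)(λ + 6), so the eigenvalues are -6, 6.
λ=6: eigenvector (4, 3).
λ=-6: eigenvector (1, 1).
P = [[4, 1], [3, 1]], D = diag(6, -6), P⁻¹ = [[1, -1], [-3, 4]].
B⁴ = P·diag(1296, 1296)·P⁻¹ = [[1296, 0], [0, 1296]].
The requested entry is 1296.

1296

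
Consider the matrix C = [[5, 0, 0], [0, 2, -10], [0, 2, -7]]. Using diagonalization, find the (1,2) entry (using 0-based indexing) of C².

Characteristic polynomial: r^3 - 19r - 30 = (r - 5)(r + 2)(r + 3), so the eigenvalues are -3, -2, 5.
r=5: eigenvector (1, 0, 0).
r=-2: eigenvector (0, 5, 2).
r=-3: eigenvector (0, 2, 1).
P = [[1, 0, 0], [0, 5, 2], [0, 2, 1]], D = diag(5, -2, -3), P⁻¹ = [[1, 0, 0], [0, 1, -2], [0, -2, 5]].
C² = P·diag(25, 4, 9)·P⁻¹ = [[25, 0, 0], [0, -16, 50], [0, -10, 29]].
The requested entry is 50.

50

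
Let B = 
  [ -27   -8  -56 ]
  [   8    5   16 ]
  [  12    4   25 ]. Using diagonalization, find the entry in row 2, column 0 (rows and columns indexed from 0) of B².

Characteristic polynomial: s^3 - 3s^2 - 13s + 15 = (s - 5)(s - 1)(s + 3), so the eigenvalues are -3, 1, 5.
s=1: eigenvector (-2, 0, 1).
s=5: eigenvector (-2, 1, 1).
s=-3: eigenvector (5, -1, -2).
P = [[-2, -2, 5], [0, 1, -1], [1, 1, -2]], D = diag(1, 5, -3), P⁻¹ = [[1, -1, 3], [1, 1, 2], [1, 0, 2]].
B² = P·diag(1, 25, 9)·P⁻¹ = [[-7, -48, -16], [16, 25, 32], [8, 24, 17]].
The requested entry is 8.

8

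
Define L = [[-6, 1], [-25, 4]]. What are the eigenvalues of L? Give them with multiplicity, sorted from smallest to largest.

-1, -1

Characteristic polynomial: p(r) = r^2 + 2r + 1 = (r + 1)^2.
Roots (with multiplicity): -1, -1.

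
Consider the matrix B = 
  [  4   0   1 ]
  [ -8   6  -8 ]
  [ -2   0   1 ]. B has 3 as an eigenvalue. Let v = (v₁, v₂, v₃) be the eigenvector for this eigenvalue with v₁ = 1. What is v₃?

B − 3I = [[1, 0, 1], [-8, 3, -8], [-2, 0, -2]].
Solving (B − 3I)v = 0 gives the eigenspace spanned by (1, 0, -1).
With v₁ = 1, v = (1, 0, -1), so v₃ = -1.

-1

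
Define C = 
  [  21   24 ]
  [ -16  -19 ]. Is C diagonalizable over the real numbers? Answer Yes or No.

Yes

Characteristic polynomial: p(t) = t^2 - 2t - 15 = (t - 5)(t + 3).
All 2 eigenvalues are distinct, so C is diagonalizable.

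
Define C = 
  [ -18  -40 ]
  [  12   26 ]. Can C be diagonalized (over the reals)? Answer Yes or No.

Yes

Characteristic polynomial: p(λ) = λ^2 - 8λ + 12 = (λ - 6)(λ - 2).
All 2 eigenvalues are distinct, so C is diagonalizable.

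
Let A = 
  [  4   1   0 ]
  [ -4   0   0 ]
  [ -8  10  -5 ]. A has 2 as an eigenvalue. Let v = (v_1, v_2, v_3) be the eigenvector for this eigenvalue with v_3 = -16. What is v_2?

A − 2I = [[2, 1, 0], [-4, -2, 0], [-8, 10, -7]].
Solving (A − 2I)v = 0 gives the eigenspace spanned by (4, -8, -16).
With v_3 = -16, v = (4, -8, -16), so v_2 = -8.

-8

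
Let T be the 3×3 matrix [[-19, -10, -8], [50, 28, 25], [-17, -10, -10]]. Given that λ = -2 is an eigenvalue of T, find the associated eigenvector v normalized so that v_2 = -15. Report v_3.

T + 2I = [[-17, -10, -8], [50, 30, 25], [-17, -10, -8]].
Solving (T + 2I)v = 0 gives the eigenspace spanned by (6, -15, 6).
With v_2 = -15, v = (6, -15, 6), so v_3 = 6.

6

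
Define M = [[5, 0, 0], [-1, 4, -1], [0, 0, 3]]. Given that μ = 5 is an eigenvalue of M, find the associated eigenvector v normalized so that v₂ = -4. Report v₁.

4

M − 5I = [[0, 0, 0], [-1, -1, -1], [0, 0, -2]].
Solving (M − 5I)v = 0 gives the eigenspace spanned by (4, -4, 0).
With v₂ = -4, v = (4, -4, 0), so v₁ = 4.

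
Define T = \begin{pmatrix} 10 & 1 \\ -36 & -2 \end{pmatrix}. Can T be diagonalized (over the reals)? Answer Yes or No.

Characteristic polynomial: p(r) = r^2 - 8r + 16 = (r - 4)^2.
r = 4 has algebraic multiplicity 2; rank(T − 4I) = 1, so geometric multiplicity = 1.
Geometric multiplicity < algebraic multiplicity, so T is not diagonalizable.

No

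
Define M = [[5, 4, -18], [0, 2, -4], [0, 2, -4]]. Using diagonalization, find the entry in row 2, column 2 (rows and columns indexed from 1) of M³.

8

Characteristic polynomial: μ^3 - 3μ^2 - 10μ = μ(μ - 5)(μ + 2), so the eigenvalues are -2, 0, 5.
μ=5: eigenvector (1, 0, 0).
μ=-2: eigenvector (-2, -1, -1).
μ=0: eigenvector (2, 2, 1).
P = [[1, -2, 2], [0, -1, 2], [0, -1, 1]], D = diag(5, -2, 0), P⁻¹ = [[1, 0, -2], [0, 1, -2], [0, 1, -1]].
M³ = P·diag(125, -8, 0)·P⁻¹ = [[125, 16, -282], [0, 8, -16], [0, 8, -16]].
The requested entry is 8.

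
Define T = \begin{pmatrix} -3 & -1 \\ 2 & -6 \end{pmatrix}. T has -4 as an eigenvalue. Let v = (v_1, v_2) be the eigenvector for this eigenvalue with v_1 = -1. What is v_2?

-1

T + 4I = [[1, -1], [2, -2]].
Solving (T + 4I)v = 0 gives the eigenspace spanned by (-1, -1).
With v_1 = -1, v = (-1, -1), so v_2 = -1.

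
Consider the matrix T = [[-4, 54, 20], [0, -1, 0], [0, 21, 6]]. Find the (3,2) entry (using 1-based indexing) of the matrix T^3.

651

Characteristic polynomial: μ^3 - μ^2 - 26μ - 24 = (μ - 6)(μ + 1)(μ + 4), so the eigenvalues are -4, -1, 6.
μ=-4: eigenvector (1, 0, 0).
μ=6: eigenvector (2, 0, 1).
μ=-1: eigenvector (2, -1, 3).
P = [[1, 2, 2], [0, 0, -1], [0, 1, 3]], D = diag(-4, 6, -1), P⁻¹ = [[1, -4, -2], [0, 3, 1], [0, -1, 0]].
T³ = P·diag(-64, 216, -1)·P⁻¹ = [[-64, 1554, 560], [0, -1, 0], [0, 651, 216]].
The requested entry is 651.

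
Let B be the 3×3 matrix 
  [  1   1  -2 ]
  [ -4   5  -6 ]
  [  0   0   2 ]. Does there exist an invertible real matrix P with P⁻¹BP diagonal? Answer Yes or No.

No

Characteristic polynomial: p(t) = t^3 - 8t^2 + 21t - 18 = (t - 3)^2(t - 2).
t = 3 has algebraic multiplicity 2; rank(B − 3I) = 2, so geometric multiplicity = 1.
Geometric multiplicity < algebraic multiplicity, so B is not diagonalizable.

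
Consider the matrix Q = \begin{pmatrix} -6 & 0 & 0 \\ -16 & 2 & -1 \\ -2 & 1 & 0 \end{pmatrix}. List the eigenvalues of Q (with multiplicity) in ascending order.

Characteristic polynomial: p(λ) = λ^3 + 4λ^2 - 11λ + 6 = (λ - 1)^2(λ + 6).
Roots (with multiplicity): -6, 1, 1.

-6, 1, 1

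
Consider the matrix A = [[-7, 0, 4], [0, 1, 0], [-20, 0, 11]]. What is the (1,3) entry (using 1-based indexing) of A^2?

16

Characteristic polynomial: μ^3 - 5μ^2 + 7μ - 3 = (μ - 3)(μ - 1)^2, so the eigenvalues are 1, 1, 3.
μ=1: eigenvector (0, 1, 0).
μ=1: eigenvector (1, 0, 2).
μ=3: eigenvector (2, 0, 5).
P = [[0, 1, 2], [1, 0, 0], [0, 2, 5]], D = diag(1, 1, 3), P⁻¹ = [[0, 1, 0], [5, 0, -2], [-2, 0, 1]].
A² = P·diag(1, 1, 9)·P⁻¹ = [[-31, 0, 16], [0, 1, 0], [-80, 0, 41]].
The requested entry is 16.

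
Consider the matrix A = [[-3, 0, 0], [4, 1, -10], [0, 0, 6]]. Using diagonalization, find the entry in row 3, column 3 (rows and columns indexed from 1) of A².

Characteristic polynomial: t^3 - 4t^2 - 15t + 18 = (t - 6)(t - 1)(t + 3), so the eigenvalues are -3, 1, 6.
t=-3: eigenvector (1, -1, 0).
t=6: eigenvector (0, -2, 1).
t=1: eigenvector (0, 1, 0).
P = [[1, 0, 0], [-1, -2, 1], [0, 1, 0]], D = diag(-3, 6, 1), P⁻¹ = [[1, 0, 0], [0, 0, 1], [1, 1, 2]].
A² = P·diag(9, 36, 1)·P⁻¹ = [[9, 0, 0], [-8, 1, -70], [0, 0, 36]].
The requested entry is 36.

36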